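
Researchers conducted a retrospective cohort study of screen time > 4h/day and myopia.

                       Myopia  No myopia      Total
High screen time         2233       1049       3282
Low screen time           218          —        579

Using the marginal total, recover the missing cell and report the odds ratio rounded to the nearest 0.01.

The missing cell is in the unexposed row: 579 − 218 = 361.
So a = 2233, b = 1049, c = 218, d = 361.
OR = (a·d)/(b·c) = (2233 × 361) / (1049 × 218) = 806113 / 228682 = 3.52504

3.53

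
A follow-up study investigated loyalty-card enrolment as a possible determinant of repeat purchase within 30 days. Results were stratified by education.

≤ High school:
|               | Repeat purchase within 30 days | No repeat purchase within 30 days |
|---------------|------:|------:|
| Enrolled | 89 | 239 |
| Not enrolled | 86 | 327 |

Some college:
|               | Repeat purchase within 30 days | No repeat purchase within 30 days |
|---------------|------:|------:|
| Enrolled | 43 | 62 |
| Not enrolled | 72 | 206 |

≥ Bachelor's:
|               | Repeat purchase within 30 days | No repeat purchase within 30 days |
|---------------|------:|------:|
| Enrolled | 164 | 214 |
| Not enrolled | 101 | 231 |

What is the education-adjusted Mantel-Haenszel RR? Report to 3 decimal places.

RR_MH = Σ(aᵢ·n₀ᵢ/nᵢ) / Σ(cᵢ·n₁ᵢ/nᵢ), with n₁ᵢ = aᵢ+bᵢ (exposed), n₀ᵢ = cᵢ+dᵢ (unexposed), nᵢ = n₁ᵢ+n₀ᵢ.
Stratum 1 (≤ High school): n₁ = 328, n₀ = 413, n = 741; a·n₀/n = 89·413/741 = 49.6046; c·n₁/n = 86·328/741 = 38.0675
Stratum 2 (Some college): n₁ = 105, n₀ = 278, n = 383; a·n₀/n = 43·278/383 = 31.2115; c·n₁/n = 72·105/383 = 19.7389
Stratum 3 (≥ Bachelor's): n₁ = 378, n₀ = 332, n = 710; a·n₀/n = 164·332/710 = 76.6873; c·n₁/n = 101·378/710 = 53.7718
RR_MH = (49.6046 + 31.2115 + 76.6873) / (38.0675 + 19.7389 + 53.7718) = 157.5034 / 111.5782 = 1.41160

1.412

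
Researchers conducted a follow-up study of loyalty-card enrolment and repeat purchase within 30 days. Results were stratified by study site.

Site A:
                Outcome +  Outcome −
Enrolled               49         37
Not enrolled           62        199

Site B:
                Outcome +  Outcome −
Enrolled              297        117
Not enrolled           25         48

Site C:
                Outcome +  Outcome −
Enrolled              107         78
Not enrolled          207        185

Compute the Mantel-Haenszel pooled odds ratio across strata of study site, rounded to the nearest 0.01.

OR_MH = Σ(aᵢdᵢ/nᵢ) / Σ(bᵢcᵢ/nᵢ), where nᵢ is the stratum total.
Stratum 1 (Site A): n = 347; a·d/n = 49·199/347 = 28.1009; b·c/n = 37·62/347 = 6.6110
Stratum 2 (Site B): n = 487; a·d/n = 297·48/487 = 29.2731; b·c/n = 117·25/487 = 6.0062
Stratum 3 (Site C): n = 577; a·d/n = 107·185/577 = 34.3068; b·c/n = 78·207/577 = 27.9827
OR_MH = (28.1009 + 29.2731 + 34.3068) / (6.6110 + 6.0062 + 27.9827) = 91.6807 / 40.5998 = 2.25816

2.26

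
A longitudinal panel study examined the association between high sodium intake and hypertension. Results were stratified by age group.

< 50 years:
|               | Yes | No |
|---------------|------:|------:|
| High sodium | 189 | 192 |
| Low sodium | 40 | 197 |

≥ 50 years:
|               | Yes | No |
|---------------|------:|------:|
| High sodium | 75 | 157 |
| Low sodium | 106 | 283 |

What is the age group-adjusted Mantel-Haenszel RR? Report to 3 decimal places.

1.859

RR_MH = Σ(aᵢ·n₀ᵢ/nᵢ) / Σ(cᵢ·n₁ᵢ/nᵢ), with n₁ᵢ = aᵢ+bᵢ (exposed), n₀ᵢ = cᵢ+dᵢ (unexposed), nᵢ = n₁ᵢ+n₀ᵢ.
Stratum 1 (< 50 years): n₁ = 381, n₀ = 237, n = 618; a·n₀/n = 189·237/618 = 72.4806; c·n₁/n = 40·381/618 = 24.6602
Stratum 2 (≥ 50 years): n₁ = 232, n₀ = 389, n = 621; a·n₀/n = 75·389/621 = 46.9807; c·n₁/n = 106·232/621 = 39.6006
RR_MH = (72.4806 + 46.9807) / (24.6602 + 39.6006) = 119.4613 / 64.2608 = 1.85901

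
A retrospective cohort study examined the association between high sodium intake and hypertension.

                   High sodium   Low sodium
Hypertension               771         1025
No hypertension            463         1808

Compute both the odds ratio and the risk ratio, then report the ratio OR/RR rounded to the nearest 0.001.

1.701

Reading the table with exposure as columns: a = 771 (High sodium, case), b = 463 (High sodium, non-case), c = 1025 (Low sodium, case), d = 1808.
OR = (771·1808)/(463·1025) = 1393968/474575 = 2.93730
Risk in exposed = 771/1234 = 0.62480; risk in unexposed = 1025/2833 = 0.36181; RR = 1.72688
OR/RR = 2.93730 / 1.72688 = 1.70093
The outcome is not rare, so the OR lies further from 1 than the RR.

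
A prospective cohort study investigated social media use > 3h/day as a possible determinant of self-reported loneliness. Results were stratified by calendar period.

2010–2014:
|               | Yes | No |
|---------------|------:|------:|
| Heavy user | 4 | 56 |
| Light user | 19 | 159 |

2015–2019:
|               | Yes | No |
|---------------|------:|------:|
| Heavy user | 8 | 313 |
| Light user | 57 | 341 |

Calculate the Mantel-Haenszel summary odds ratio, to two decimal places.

0.22

OR_MH = Σ(aᵢdᵢ/nᵢ) / Σ(bᵢcᵢ/nᵢ), where nᵢ is the stratum total.
Stratum 1 (2010–2014): n = 238; a·d/n = 4·159/238 = 2.6723; b·c/n = 56·19/238 = 4.4706
Stratum 2 (2015–2019): n = 719; a·d/n = 8·341/719 = 3.7942; b·c/n = 313·57/719 = 24.8136
OR_MH = (2.6723 + 3.7942) / (4.4706 + 24.8136) = 6.4664 / 29.2842 = 0.22082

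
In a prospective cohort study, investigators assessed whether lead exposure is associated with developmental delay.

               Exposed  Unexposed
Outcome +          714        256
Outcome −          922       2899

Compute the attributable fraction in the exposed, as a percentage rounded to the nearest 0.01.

81.41

Reading the table with exposure as columns: a = 714 (Exposed, case), b = 922 (Exposed, non-case), c = 256 (Unexposed, case), d = 2899.
Risk in exposed = 714/1636 = 0.43643; risk in unexposed = 256/3155 = 0.08114.
RR = 0.43643/0.08114 = 5.37866
AR% = (RR − 1)/RR × 100 = (5.37866 − 1)/5.37866 × 100 = 81.4080%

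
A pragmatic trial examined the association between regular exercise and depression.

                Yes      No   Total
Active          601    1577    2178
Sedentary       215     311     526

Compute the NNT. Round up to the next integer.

8

Risk in treated group = 601/2178 = 0.27594; risk in control = 215/526 = 0.40875.
Absolute risk reduction = 0.40875 − 0.27594 = 0.13280
NNT = 1 / ARR = 1 / 0.13280 = 7.530 → round up → 8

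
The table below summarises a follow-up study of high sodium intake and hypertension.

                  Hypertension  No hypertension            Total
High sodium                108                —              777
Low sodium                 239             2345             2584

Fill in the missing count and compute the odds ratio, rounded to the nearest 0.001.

1.584

The missing cell is in the exposed row: 777 − 108 = 669.
So a = 108, b = 669, c = 239, d = 2345.
OR = (a·d)/(b·c) = (108 × 2345) / (669 × 239) = 253260 / 159891 = 1.58395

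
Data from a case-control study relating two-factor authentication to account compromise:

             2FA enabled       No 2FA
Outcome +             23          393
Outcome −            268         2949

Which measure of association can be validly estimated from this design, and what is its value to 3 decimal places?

Reading the table with exposure as columns: a = 23 (2FA enabled, case), b = 268 (2FA enabled, non-case), c = 393 (No 2FA, case), d = 2949.
This is a case-control study: participants were sampled on outcome status, so risks in the source population cannot be estimated directly — relative risk is not valid here. The odds ratio is the appropriate measure.
OR = (a·d)/(b·c) = (23 × 2949) / (268 × 393) = 67827 / 105324 = 0.64398

0.644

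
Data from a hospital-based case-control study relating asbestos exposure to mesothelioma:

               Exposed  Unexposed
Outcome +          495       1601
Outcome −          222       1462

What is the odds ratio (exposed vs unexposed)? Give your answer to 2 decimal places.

Reading the table with exposure as columns: a = 495 (Exposed, case), b = 222 (Exposed, non-case), c = 1601 (Unexposed, case), d = 1462.
OR = (a·d)/(b·c) = (495 × 1462) / (222 × 1601) = 723690 / 355422 = 2.03614
The odds of mesothelioma are about 2.04 times as high in the exposed group.

2.04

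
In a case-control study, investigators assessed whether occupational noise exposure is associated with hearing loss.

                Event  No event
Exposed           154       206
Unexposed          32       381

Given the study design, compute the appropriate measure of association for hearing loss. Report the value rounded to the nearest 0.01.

Cells: a = 154, b = 206, c = 32, d = 381.
This is a case-control study: participants were sampled on outcome status, so risks in the source population cannot be estimated directly — relative risk is not valid here. The odds ratio is the appropriate measure.
OR = (a·d)/(b·c) = (154 × 381) / (206 × 32) = 58674 / 6592 = 8.90079

8.90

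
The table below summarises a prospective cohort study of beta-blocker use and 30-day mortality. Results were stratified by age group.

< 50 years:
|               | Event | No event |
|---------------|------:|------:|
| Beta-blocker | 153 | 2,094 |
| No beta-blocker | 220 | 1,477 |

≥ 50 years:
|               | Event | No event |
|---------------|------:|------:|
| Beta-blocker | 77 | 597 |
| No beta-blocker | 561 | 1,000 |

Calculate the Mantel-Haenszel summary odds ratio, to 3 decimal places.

0.344

OR_MH = Σ(aᵢdᵢ/nᵢ) / Σ(bᵢcᵢ/nᵢ), where nᵢ is the stratum total.
Stratum 1 (< 50 years): n = 3944; a·d/n = 153·1477/3944 = 57.2974; b·c/n = 2094·220/3944 = 116.8053
Stratum 2 (≥ 50 years): n = 2235; a·d/n = 77·1000/2235 = 34.4519; b·c/n = 597·561/2235 = 149.8510
OR_MH = (57.2974 + 34.4519) / (116.8053 + 149.8510) = 91.7493 / 266.6563 = 0.34407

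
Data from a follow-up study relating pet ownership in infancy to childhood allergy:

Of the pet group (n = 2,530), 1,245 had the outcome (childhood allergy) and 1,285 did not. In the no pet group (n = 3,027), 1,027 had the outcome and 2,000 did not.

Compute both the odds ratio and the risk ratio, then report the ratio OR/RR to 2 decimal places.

From the description: a = 1245, b = 1285, c = 1027, d = 2000.
OR = (1245·2000)/(1285·1027) = 2490000/1319695 = 1.88680
Risk in exposed = 1245/2530 = 0.49209; risk in unexposed = 1027/3027 = 0.33928; RR = 1.45041
OR/RR = 1.88680 / 1.45041 = 1.30087
The outcome is not rare, so the OR lies further from 1 than the RR.

1.30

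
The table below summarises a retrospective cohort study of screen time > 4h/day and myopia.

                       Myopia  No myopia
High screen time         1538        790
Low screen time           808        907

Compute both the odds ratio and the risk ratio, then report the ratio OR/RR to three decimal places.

Cells: a = 1538, b = 790, c = 808, d = 907.
OR = (1538·907)/(790·808) = 1394966/638320 = 2.18537
Risk in exposed = 1538/2328 = 0.66065; risk in unexposed = 808/1715 = 0.47114; RR = 1.40225
OR/RR = 2.18537 / 1.40225 = 1.55847
The outcome is not rare, so the OR lies further from 1 than the RR.

1.558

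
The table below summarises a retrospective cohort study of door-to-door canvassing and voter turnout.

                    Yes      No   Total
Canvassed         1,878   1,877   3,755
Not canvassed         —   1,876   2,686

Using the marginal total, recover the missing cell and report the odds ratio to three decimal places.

2.317

The missing cell is in the unexposed row: 2686 − 1876 = 810.
So a = 1878, b = 1877, c = 810, d = 1876.
OR = (a·d)/(b·c) = (1878 × 1876) / (1877 × 810) = 3523128 / 1520370 = 2.31728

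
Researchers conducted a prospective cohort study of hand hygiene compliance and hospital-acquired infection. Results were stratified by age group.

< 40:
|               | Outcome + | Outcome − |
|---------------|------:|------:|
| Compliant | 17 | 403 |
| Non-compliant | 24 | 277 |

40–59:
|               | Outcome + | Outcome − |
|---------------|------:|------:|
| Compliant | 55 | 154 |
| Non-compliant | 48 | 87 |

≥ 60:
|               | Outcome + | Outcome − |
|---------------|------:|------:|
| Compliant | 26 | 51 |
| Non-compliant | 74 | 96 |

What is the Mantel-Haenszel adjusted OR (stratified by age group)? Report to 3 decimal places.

OR_MH = Σ(aᵢdᵢ/nᵢ) / Σ(bᵢcᵢ/nᵢ), where nᵢ is the stratum total.
Stratum 1 (< 40): n = 721; a·d/n = 17·277/721 = 6.5312; b·c/n = 403·24/721 = 13.4147
Stratum 2 (40–59): n = 344; a·d/n = 55·87/344 = 13.9099; b·c/n = 154·48/344 = 21.4884
Stratum 3 (≥ 60): n = 247; a·d/n = 26·96/247 = 10.1053; b·c/n = 51·74/247 = 15.2794
OR_MH = (6.5312 + 13.9099 + 10.1053) / (13.4147 + 21.4884 + 15.2794) = 30.5464 / 50.1824 = 0.60871

0.609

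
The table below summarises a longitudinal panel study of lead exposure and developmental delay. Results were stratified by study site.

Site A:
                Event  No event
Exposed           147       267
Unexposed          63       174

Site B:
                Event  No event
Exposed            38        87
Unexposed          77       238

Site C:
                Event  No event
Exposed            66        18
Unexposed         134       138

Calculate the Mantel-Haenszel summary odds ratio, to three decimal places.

1.786

OR_MH = Σ(aᵢdᵢ/nᵢ) / Σ(bᵢcᵢ/nᵢ), where nᵢ is the stratum total.
Stratum 1 (Site A): n = 651; a·d/n = 147·174/651 = 39.2903; b·c/n = 267·63/651 = 25.8387
Stratum 2 (Site B): n = 440; a·d/n = 38·238/440 = 20.5545; b·c/n = 87·77/440 = 15.2250
Stratum 3 (Site C): n = 356; a·d/n = 66·138/356 = 25.5843; b·c/n = 18·134/356 = 6.7753
OR_MH = (39.2903 + 20.5545 + 25.5843) / (25.8387 + 15.2250 + 6.7753) = 85.4291 / 47.8390 = 1.78576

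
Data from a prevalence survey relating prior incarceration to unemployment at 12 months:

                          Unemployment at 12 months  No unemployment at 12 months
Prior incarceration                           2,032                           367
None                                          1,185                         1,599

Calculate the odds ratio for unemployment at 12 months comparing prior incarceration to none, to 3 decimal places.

Cells: a = 2032, b = 367, c = 1185, d = 1599.
OR = (a·d)/(b·c) = (2032 × 1599) / (367 × 1185) = 3249168 / 434895 = 7.47116
The odds of unemployment at 12 months are about 7.47 times as high in the prior incarceration group.

7.471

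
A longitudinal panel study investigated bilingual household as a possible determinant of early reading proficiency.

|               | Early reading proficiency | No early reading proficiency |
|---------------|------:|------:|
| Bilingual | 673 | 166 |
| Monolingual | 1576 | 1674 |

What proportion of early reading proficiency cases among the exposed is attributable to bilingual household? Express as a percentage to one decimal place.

39.5

Cells: a = 673, b = 166, c = 1576, d = 1674.
Risk in exposed = 673/839 = 0.80215; risk in unexposed = 1576/3250 = 0.48492.
RR = 0.80215/0.48492 = 1.65417
AR% = (RR − 1)/RR × 100 = (1.65417 − 1)/1.65417 × 100 = 39.5467%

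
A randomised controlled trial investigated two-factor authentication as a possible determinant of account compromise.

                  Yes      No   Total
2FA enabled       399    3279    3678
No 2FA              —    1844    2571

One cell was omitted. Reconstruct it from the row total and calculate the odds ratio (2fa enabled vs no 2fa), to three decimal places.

0.309

The missing cell is in the unexposed row: 2571 − 1844 = 727.
So a = 399, b = 3279, c = 727, d = 1844.
OR = (a·d)/(b·c) = (399 × 1844) / (3279 × 727) = 735756 / 2383833 = 0.30864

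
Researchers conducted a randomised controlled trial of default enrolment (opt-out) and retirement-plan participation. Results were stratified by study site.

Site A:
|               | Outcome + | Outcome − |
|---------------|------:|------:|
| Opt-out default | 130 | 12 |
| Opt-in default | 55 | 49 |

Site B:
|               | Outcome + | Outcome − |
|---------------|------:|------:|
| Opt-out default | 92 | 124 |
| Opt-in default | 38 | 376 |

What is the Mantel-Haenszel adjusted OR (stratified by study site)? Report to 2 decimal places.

7.95

OR_MH = Σ(aᵢdᵢ/nᵢ) / Σ(bᵢcᵢ/nᵢ), where nᵢ is the stratum total.
Stratum 1 (Site A): n = 246; a·d/n = 130·49/246 = 25.8943; b·c/n = 12·55/246 = 2.6829
Stratum 2 (Site B): n = 630; a·d/n = 92·376/630 = 54.9079; b·c/n = 124·38/630 = 7.4794
OR_MH = (25.8943 + 54.9079) / (2.6829 + 7.4794) = 80.8022 / 10.1623 = 7.95118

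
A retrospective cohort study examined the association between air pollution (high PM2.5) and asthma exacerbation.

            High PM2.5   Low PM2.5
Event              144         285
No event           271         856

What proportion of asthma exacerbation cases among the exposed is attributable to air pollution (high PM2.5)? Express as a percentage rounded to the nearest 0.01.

28.01

Reading the table with exposure as columns: a = 144 (High PM2.5, case), b = 271 (High PM2.5, non-case), c = 285 (Low PM2.5, case), d = 856.
Risk in exposed = 144/415 = 0.34699; risk in unexposed = 285/1141 = 0.24978.
RR = 0.34699/0.24978 = 1.38917
AR% = (RR − 1)/RR × 100 = (1.38917 − 1)/1.38917 × 100 = 28.0145%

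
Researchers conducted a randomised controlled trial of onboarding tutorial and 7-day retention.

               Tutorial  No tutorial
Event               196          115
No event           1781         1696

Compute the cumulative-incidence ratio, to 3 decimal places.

1.561

Reading the table with exposure as columns: a = 196 (Tutorial, case), b = 1781 (Tutorial, non-case), c = 115 (No tutorial, case), d = 1696.
Risk in exposed = 196/1977 = 0.09914; risk in unexposed = 115/1811 = 0.06350.
RR = 0.09914 / 0.06350 = 1.56124
The risk among the exposed is 1.56 times that among the unexposed.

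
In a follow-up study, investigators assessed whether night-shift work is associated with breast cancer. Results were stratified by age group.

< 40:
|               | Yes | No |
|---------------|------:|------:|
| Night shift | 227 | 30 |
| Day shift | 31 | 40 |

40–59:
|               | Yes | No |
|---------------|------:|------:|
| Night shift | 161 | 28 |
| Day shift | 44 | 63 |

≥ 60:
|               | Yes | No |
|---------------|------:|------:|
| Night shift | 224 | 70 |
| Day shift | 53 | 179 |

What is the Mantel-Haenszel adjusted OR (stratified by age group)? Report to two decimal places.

9.83

OR_MH = Σ(aᵢdᵢ/nᵢ) / Σ(bᵢcᵢ/nᵢ), where nᵢ is the stratum total.
Stratum 1 (< 40): n = 328; a·d/n = 227·40/328 = 27.6829; b·c/n = 30·31/328 = 2.8354
Stratum 2 (40–59): n = 296; a·d/n = 161·63/296 = 34.2669; b·c/n = 28·44/296 = 4.1622
Stratum 3 (≥ 60): n = 526; a·d/n = 224·179/526 = 76.2281; b·c/n = 70·53/526 = 7.0532
OR_MH = (27.6829 + 34.2669 + 76.2281) / (2.8354 + 4.1622 + 7.0532) = 138.1780 / 14.0508 = 9.83420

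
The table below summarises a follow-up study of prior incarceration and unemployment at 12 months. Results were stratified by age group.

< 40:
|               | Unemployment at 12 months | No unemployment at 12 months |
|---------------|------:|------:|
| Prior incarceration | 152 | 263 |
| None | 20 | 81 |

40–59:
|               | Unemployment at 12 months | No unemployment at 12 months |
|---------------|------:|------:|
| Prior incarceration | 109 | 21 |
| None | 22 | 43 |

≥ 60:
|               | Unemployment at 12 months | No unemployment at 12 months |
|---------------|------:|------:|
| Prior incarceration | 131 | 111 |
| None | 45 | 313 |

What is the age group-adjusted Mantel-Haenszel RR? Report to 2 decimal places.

2.95

RR_MH = Σ(aᵢ·n₀ᵢ/nᵢ) / Σ(cᵢ·n₁ᵢ/nᵢ), with n₁ᵢ = aᵢ+bᵢ (exposed), n₀ᵢ = cᵢ+dᵢ (unexposed), nᵢ = n₁ᵢ+n₀ᵢ.
Stratum 1 (< 40): n₁ = 415, n₀ = 101, n = 516; a·n₀/n = 152·101/516 = 29.7519; c·n₁/n = 20·415/516 = 16.0853
Stratum 2 (40–59): n₁ = 130, n₀ = 65, n = 195; a·n₀/n = 109·65/195 = 36.3333; c·n₁/n = 22·130/195 = 14.6667
Stratum 3 (≥ 60): n₁ = 242, n₀ = 358, n = 600; a·n₀/n = 131·358/600 = 78.1633; c·n₁/n = 45·242/600 = 18.1500
RR_MH = (29.7519 + 36.3333 + 78.1633) / (16.0853 + 14.6667 + 18.1500) = 144.2486 / 48.9019 = 2.94975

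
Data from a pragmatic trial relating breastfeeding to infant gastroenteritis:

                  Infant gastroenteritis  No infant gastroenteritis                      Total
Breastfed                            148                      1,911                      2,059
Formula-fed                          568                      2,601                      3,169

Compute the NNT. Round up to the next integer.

Risk in treated group = 148/2059 = 0.07188; risk in control = 568/3169 = 0.17924.
Absolute risk reduction = 0.17924 − 0.07188 = 0.10736
NNT = 1 / ARR = 1 / 0.10736 = 9.315 → round up → 10

10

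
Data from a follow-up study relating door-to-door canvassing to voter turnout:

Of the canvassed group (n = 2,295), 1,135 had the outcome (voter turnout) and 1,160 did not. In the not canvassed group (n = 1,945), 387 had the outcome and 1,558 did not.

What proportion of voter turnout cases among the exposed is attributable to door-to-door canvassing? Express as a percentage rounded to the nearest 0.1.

From the description: a = 1135, b = 1160, c = 387, d = 1558.
Risk in exposed = 1135/2295 = 0.49455; risk in unexposed = 387/1945 = 0.19897.
RR = 0.49455/0.19897 = 2.48555
AR% = (RR − 1)/RR × 100 = (2.48555 − 1)/2.48555 × 100 = 59.7674%

59.8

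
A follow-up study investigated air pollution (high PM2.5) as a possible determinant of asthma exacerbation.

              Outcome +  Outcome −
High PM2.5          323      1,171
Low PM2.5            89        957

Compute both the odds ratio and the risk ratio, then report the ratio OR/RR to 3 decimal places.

Cells: a = 323, b = 1171, c = 89, d = 957.
OR = (323·957)/(1171·89) = 309111/104219 = 2.96598
Risk in exposed = 323/1494 = 0.21620; risk in unexposed = 89/1046 = 0.08509; RR = 2.54094
OR/RR = 2.96598 / 2.54094 = 1.16728
The outcome is not rare, so the OR lies further from 1 than the RR.

1.167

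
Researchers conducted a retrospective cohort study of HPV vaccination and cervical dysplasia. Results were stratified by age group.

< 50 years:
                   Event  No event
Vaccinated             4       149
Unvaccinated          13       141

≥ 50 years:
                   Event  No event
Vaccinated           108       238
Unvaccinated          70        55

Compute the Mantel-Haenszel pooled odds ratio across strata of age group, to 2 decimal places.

OR_MH = Σ(aᵢdᵢ/nᵢ) / Σ(bᵢcᵢ/nᵢ), where nᵢ is the stratum total.
Stratum 1 (< 50 years): n = 307; a·d/n = 4·141/307 = 1.8371; b·c/n = 149·13/307 = 6.3094
Stratum 2 (≥ 50 years): n = 471; a·d/n = 108·55/471 = 12.6115; b·c/n = 238·70/471 = 35.3715
OR_MH = (1.8371 + 12.6115) / (6.3094 + 35.3715) = 14.4486 / 41.6810 = 0.34665

0.35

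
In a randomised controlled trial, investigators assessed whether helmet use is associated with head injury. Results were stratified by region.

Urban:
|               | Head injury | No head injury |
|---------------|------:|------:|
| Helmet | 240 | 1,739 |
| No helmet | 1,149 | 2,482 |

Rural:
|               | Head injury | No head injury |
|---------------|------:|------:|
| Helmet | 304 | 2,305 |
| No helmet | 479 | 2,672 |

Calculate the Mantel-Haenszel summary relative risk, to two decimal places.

RR_MH = Σ(aᵢ·n₀ᵢ/nᵢ) / Σ(cᵢ·n₁ᵢ/nᵢ), with n₁ᵢ = aᵢ+bᵢ (exposed), n₀ᵢ = cᵢ+dᵢ (unexposed), nᵢ = n₁ᵢ+n₀ᵢ.
Stratum 1 (Urban): n₁ = 1979, n₀ = 3631, n = 5610; a·n₀/n = 240·3631/5610 = 155.3369; c·n₁/n = 1149·1979/5610 = 405.3246
Stratum 2 (Rural): n₁ = 2609, n₀ = 3151, n = 5760; a·n₀/n = 304·3151/5760 = 166.3028; c·n₁/n = 479·2609/5760 = 216.9637
RR_MH = (155.3369 + 166.3028) / (405.3246 + 216.9637) = 321.6397 / 622.2883 = 0.51687

0.52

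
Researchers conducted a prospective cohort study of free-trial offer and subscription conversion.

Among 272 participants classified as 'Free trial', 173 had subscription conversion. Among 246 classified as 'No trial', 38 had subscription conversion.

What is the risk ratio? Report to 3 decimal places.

4.117

From the description: a = 173, b = 99, c = 38, d = 208.
Risk in exposed = 173/272 = 0.63603; risk in unexposed = 38/246 = 0.15447.
RR = 0.63603 / 0.15447 = 4.11745
The risk among the exposed is 4.12 times that among the unexposed.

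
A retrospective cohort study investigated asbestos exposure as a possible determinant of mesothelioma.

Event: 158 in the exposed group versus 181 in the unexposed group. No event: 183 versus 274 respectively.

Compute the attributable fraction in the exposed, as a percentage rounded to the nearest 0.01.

14.15

From the description: a = 158, b = 183, c = 181, d = 274.
Risk in exposed = 158/341 = 0.46334; risk in unexposed = 181/455 = 0.39780.
RR = 0.46334/0.39780 = 1.16476
AR% = (RR − 1)/RR × 100 = (1.16476 − 1)/1.16476 × 100 = 14.1452%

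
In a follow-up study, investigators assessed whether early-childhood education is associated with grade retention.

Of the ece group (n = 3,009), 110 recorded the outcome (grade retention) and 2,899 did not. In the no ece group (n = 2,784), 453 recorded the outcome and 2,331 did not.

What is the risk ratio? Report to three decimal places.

From the description: a = 110, b = 2899, c = 453, d = 2331.
Risk in exposed = 110/3009 = 0.03656; risk in unexposed = 453/2784 = 0.16272.
RR = 0.03656 / 0.16272 = 0.22467
The risk is 78% lower among the exposed than among the unexposed.

0.225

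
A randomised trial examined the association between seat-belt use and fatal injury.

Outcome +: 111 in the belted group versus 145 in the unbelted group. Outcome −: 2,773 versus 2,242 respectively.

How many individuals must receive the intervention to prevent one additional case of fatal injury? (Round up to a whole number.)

45

Risk in treated group = 111/2884 = 0.03849; risk in control = 145/2387 = 0.06075.
Absolute risk reduction = 0.06075 − 0.03849 = 0.02226
NNT = 1 / ARR = 1 / 0.02226 = 44.929 → round up → 45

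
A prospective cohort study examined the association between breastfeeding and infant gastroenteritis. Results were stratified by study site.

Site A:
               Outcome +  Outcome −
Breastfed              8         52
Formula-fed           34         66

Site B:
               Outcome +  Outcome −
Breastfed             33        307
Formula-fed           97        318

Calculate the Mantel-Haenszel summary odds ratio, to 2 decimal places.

OR_MH = Σ(aᵢdᵢ/nᵢ) / Σ(bᵢcᵢ/nᵢ), where nᵢ is the stratum total.
Stratum 1 (Site A): n = 160; a·d/n = 8·66/160 = 3.3000; b·c/n = 52·34/160 = 11.0500
Stratum 2 (Site B): n = 755; a·d/n = 33·318/755 = 13.8993; b·c/n = 307·97/755 = 39.4424
OR_MH = (3.3000 + 13.8993) / (11.0500 + 39.4424) = 17.1993 / 50.4924 = 0.34063

0.34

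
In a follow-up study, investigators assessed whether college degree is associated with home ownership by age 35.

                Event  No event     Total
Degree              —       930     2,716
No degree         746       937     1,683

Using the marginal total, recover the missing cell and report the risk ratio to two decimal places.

The missing cell is in the exposed row: 2716 − 930 = 1786.
So a = 1786, b = 930, c = 746, d = 937.
RR = [a/(a+b)] / [c/(c+d)] = (1786/2716) / (746/1683) = 0.65758/0.44326 = 1.48353

1.48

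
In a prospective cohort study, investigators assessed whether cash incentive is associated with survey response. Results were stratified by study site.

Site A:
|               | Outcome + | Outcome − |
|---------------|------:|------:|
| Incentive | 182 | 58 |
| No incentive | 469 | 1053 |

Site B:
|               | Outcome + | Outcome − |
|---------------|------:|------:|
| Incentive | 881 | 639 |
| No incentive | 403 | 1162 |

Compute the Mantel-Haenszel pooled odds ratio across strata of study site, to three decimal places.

4.455

OR_MH = Σ(aᵢdᵢ/nᵢ) / Σ(bᵢcᵢ/nᵢ), where nᵢ is the stratum total.
Stratum 1 (Site A): n = 1762; a·d/n = 182·1053/1762 = 108.7662; b·c/n = 58·469/1762 = 15.4381
Stratum 2 (Site B): n = 3085; a·d/n = 881·1162/3085 = 331.8386; b·c/n = 639·403/3085 = 83.4739
OR_MH = (108.7662 + 331.8386) / (15.4381 + 83.4739) = 440.6047 / 98.9120 = 4.45451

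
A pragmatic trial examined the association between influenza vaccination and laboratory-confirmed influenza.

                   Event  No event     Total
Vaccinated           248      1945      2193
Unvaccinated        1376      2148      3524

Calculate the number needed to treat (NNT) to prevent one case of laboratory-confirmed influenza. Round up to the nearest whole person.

4

Risk in treated group = 248/2193 = 0.11309; risk in control = 1376/3524 = 0.39047.
Absolute risk reduction = 0.39047 − 0.11309 = 0.27738
NNT = 1 / ARR = 1 / 0.27738 = 3.605 → round up → 4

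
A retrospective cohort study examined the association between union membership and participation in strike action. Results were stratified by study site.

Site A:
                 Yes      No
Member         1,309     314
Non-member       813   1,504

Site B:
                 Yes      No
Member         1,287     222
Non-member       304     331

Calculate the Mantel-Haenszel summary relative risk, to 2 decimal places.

RR_MH = Σ(aᵢ·n₀ᵢ/nᵢ) / Σ(cᵢ·n₁ᵢ/nᵢ), with n₁ᵢ = aᵢ+bᵢ (exposed), n₀ᵢ = cᵢ+dᵢ (unexposed), nᵢ = n₁ᵢ+n₀ᵢ.
Stratum 1 (Site A): n₁ = 1623, n₀ = 2317, n = 3940; a·n₀/n = 1309·2317/3940 = 769.7850; c·n₁/n = 813·1623/3940 = 334.8982
Stratum 2 (Site B): n₁ = 1509, n₀ = 635, n = 2144; a·n₀/n = 1287·635/2144 = 381.1777; c·n₁/n = 304·1509/2144 = 213.9627
RR_MH = (769.7850 + 381.1777) / (334.8982 + 213.9627) = 1150.9627 / 548.8609 = 2.09700

2.10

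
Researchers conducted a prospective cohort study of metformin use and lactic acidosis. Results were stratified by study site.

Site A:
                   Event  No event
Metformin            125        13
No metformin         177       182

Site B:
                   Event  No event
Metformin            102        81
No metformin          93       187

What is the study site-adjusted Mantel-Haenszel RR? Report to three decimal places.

RR_MH = Σ(aᵢ·n₀ᵢ/nᵢ) / Σ(cᵢ·n₁ᵢ/nᵢ), with n₁ᵢ = aᵢ+bᵢ (exposed), n₀ᵢ = cᵢ+dᵢ (unexposed), nᵢ = n₁ᵢ+n₀ᵢ.
Stratum 1 (Site A): n₁ = 138, n₀ = 359, n = 497; a·n₀/n = 125·359/497 = 90.2918; c·n₁/n = 177·138/497 = 49.1469
Stratum 2 (Site B): n₁ = 183, n₀ = 280, n = 463; a·n₀/n = 102·280/463 = 61.6847; c·n₁/n = 93·183/463 = 36.7581
RR_MH = (90.2918 + 61.6847) / (49.1469 + 36.7581) = 151.9764 / 85.9050 = 1.76912

1.769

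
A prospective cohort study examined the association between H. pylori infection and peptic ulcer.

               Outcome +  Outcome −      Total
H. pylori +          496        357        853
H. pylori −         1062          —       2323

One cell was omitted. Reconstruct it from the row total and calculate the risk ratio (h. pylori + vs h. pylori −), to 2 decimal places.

1.27

The missing cell is in the unexposed row: 2323 − 1062 = 1261.
So a = 496, b = 357, c = 1062, d = 1261.
RR = [a/(a+b)] / [c/(c+d)] = (496/853) / (1062/2323) = 0.58148/0.45717 = 1.27191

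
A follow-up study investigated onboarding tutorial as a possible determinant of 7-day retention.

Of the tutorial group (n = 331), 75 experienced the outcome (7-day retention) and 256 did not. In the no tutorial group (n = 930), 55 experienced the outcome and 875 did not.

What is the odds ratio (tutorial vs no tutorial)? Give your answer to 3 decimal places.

From the description: a = 75, b = 256, c = 55, d = 875.
OR = (a·d)/(b·c) = (75 × 875) / (256 × 55) = 65625 / 14080 = 4.66087
The odds of 7-day retention are about 4.66 times as high in the tutorial group.

4.661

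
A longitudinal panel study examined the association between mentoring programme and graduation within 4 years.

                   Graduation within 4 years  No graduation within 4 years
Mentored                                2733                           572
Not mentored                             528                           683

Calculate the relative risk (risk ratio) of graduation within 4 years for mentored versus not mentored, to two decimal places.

Cells: a = 2733, b = 572, c = 528, d = 683.
Risk in exposed = 2733/3305 = 0.82693; risk in unexposed = 528/1211 = 0.43600.
RR = 0.82693 / 0.43600 = 1.89661
The risk among the exposed is 1.90 times that among the unexposed.

1.90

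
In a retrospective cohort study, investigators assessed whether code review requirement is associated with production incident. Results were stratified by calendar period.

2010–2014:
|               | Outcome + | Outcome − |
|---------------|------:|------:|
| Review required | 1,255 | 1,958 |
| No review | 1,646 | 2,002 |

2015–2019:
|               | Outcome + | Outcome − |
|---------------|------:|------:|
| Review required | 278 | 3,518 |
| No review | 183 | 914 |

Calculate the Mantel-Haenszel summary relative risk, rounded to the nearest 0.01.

0.80

RR_MH = Σ(aᵢ·n₀ᵢ/nᵢ) / Σ(cᵢ·n₁ᵢ/nᵢ), with n₁ᵢ = aᵢ+bᵢ (exposed), n₀ᵢ = cᵢ+dᵢ (unexposed), nᵢ = n₁ᵢ+n₀ᵢ.
Stratum 1 (2010–2014): n₁ = 3213, n₀ = 3648, n = 6861; a·n₀/n = 1255·3648/6861 = 667.2847; c·n₁/n = 1646·3213/6861 = 770.8203
Stratum 2 (2015–2019): n₁ = 3796, n₀ = 1097, n = 4893; a·n₀/n = 278·1097/4893 = 62.3270; c·n₁/n = 183·3796/4893 = 141.9718
RR_MH = (667.2847 + 62.3270) / (770.8203 + 141.9718) = 729.6117 / 912.7921 = 0.79932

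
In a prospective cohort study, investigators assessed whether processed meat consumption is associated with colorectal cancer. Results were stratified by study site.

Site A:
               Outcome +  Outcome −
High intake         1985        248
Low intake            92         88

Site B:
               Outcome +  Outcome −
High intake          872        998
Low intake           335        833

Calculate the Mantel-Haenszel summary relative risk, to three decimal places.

1.659

RR_MH = Σ(aᵢ·n₀ᵢ/nᵢ) / Σ(cᵢ·n₁ᵢ/nᵢ), with n₁ᵢ = aᵢ+bᵢ (exposed), n₀ᵢ = cᵢ+dᵢ (unexposed), nᵢ = n₁ᵢ+n₀ᵢ.
Stratum 1 (Site A): n₁ = 2233, n₀ = 180, n = 2413; a·n₀/n = 1985·180/2413 = 148.0729; c·n₁/n = 92·2233/2413 = 85.1372
Stratum 2 (Site B): n₁ = 1870, n₀ = 1168, n = 3038; a·n₀/n = 872·1168/3038 = 335.2521; c·n₁/n = 335·1870/3038 = 206.2047
RR_MH = (148.0729 + 335.2521) / (85.1372 + 206.2047) = 483.3251 / 291.3419 = 1.65896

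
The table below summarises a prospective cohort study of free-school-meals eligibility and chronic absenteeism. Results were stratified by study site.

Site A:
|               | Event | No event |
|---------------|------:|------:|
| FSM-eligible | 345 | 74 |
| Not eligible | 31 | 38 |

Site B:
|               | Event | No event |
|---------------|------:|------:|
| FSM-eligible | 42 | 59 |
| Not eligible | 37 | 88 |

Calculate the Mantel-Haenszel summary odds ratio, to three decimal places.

OR_MH = Σ(aᵢdᵢ/nᵢ) / Σ(bᵢcᵢ/nᵢ), where nᵢ is the stratum total.
Stratum 1 (Site A): n = 488; a·d/n = 345·38/488 = 26.8648; b·c/n = 74·31/488 = 4.7008
Stratum 2 (Site B): n = 226; a·d/n = 42·88/226 = 16.3540; b·c/n = 59·37/226 = 9.6593
OR_MH = (26.8648 + 16.3540) / (4.7008 + 9.6593) = 43.2187 / 14.3601 = 3.00964

3.010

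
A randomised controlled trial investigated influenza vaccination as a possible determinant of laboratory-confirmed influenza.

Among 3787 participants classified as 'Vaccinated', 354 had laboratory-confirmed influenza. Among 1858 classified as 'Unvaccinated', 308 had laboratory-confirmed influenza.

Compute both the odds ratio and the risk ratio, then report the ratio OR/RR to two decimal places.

0.92

From the description: a = 354, b = 3433, c = 308, d = 1550.
OR = (354·1550)/(3433·308) = 548700/1057364 = 0.51893
Risk in exposed = 354/3787 = 0.09348; risk in unexposed = 308/1858 = 0.16577; RR = 0.56390
OR/RR = 0.51893 / 0.56390 = 0.92025
The outcome is not rare, so the OR lies further from 1 than the RR.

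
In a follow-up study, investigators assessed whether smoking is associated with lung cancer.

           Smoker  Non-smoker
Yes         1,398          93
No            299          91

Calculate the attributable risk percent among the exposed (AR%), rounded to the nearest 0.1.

Reading the table with exposure as columns: a = 1398 (Smoker, case), b = 299 (Smoker, non-case), c = 93 (Non-smoker, case), d = 91.
Risk in exposed = 1398/1697 = 0.82381; risk in unexposed = 93/184 = 0.50543.
RR = 0.82381/0.50543 = 1.62990
AR% = (RR − 1)/RR × 100 = (1.62990 − 1)/1.62990 × 100 = 38.6464%

38.6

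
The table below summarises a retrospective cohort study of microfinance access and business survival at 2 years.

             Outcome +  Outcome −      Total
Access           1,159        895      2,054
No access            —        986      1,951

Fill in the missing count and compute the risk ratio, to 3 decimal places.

The missing cell is in the unexposed row: 1951 − 986 = 965.
So a = 1159, b = 895, c = 965, d = 986.
RR = [a/(a+b)] / [c/(c+d)] = (1159/2054) / (965/1951) = 0.56426/0.49462 = 1.14081

1.141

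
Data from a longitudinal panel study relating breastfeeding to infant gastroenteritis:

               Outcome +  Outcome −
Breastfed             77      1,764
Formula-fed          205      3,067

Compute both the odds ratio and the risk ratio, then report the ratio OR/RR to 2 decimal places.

Cells: a = 77, b = 1764, c = 205, d = 3067.
OR = (77·3067)/(1764·205) = 236159/361620 = 0.65306
Risk in exposed = 77/1841 = 0.04183; risk in unexposed = 205/3272 = 0.06265; RR = 0.66757
OR/RR = 0.65306 / 0.66757 = 0.97826
The outcome is rare in both groups, so OR ≈ RR (ratio near 1).

0.98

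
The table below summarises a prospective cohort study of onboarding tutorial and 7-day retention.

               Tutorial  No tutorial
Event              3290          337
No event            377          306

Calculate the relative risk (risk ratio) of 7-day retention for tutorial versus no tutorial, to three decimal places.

Reading the table with exposure as columns: a = 3290 (Tutorial, case), b = 377 (Tutorial, non-case), c = 337 (No tutorial, case), d = 306.
Risk in exposed = 3290/3667 = 0.89719; risk in unexposed = 337/643 = 0.52411.
RR = 0.89719 / 0.52411 = 1.71185
The risk among the exposed is 1.71 times that among the unexposed.

1.712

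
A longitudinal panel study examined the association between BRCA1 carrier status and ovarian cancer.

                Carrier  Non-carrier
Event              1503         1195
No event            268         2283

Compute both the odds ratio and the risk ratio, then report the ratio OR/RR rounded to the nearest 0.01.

4.34

Reading the table with exposure as columns: a = 1503 (Carrier, case), b = 268 (Carrier, non-case), c = 1195 (Non-carrier, case), d = 2283.
OR = (1503·2283)/(268·1195) = 3431349/320260 = 10.71426
Risk in exposed = 1503/1771 = 0.84867; risk in unexposed = 1195/3478 = 0.34359; RR = 2.47003
OR/RR = 10.71426 / 2.47003 = 4.33771
The outcome is not rare, so the OR lies further from 1 than the RR.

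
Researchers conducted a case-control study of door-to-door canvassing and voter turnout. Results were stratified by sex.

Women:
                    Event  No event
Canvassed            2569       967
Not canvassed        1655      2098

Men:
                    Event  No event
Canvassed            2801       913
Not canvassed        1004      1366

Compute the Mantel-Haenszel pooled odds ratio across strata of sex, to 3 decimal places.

OR_MH = Σ(aᵢdᵢ/nᵢ) / Σ(bᵢcᵢ/nᵢ), where nᵢ is the stratum total.
Stratum 1 (Women): n = 7289; a·d/n = 2569·2098/7289 = 739.4378; b·c/n = 967·1655/7289 = 219.5617
Stratum 2 (Men): n = 6084; a·d/n = 2801·1366/6084 = 628.8899; b·c/n = 913·1004/6084 = 150.6660
OR_MH = (739.4378 + 628.8899) / (219.5617 + 150.6660) = 1368.3277 / 370.2277 = 3.69591

3.696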